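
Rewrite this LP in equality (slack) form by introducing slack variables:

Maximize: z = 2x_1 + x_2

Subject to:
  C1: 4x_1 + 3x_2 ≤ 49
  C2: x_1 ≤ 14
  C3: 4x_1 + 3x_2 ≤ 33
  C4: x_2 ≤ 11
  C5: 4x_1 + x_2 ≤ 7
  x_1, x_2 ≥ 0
max z = 2x_1 + x_2

s.t.
  4x_1 + 3x_2 + s1 = 49
  x_1 + s2 = 14
  4x_1 + 3x_2 + s3 = 33
  x_2 + s4 = 11
  4x_1 + x_2 + s5 = 7
  x_1, x_2, s1, s2, s3, s4, s5 ≥ 0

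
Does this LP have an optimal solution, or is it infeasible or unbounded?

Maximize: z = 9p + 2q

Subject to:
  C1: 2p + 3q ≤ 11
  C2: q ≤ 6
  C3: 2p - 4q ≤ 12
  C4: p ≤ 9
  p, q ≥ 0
The point (5.5, 0) satisfies every constraint, so the LP is feasible; the constraints give p ≤ 9 and q ≤ 6, which with p, q ≥ 0 keep the feasible region inside a bounded box. A feasible, bounded LP attains a finite optimum at a vertex.

Evaluating z = 9p + 2q at each vertex:
  (0, 0): z = 0
  (5.5, 0): z = 49.5
  (0, 3.667): z = 7.333

The LP has an optimal solution: (5.5, 0) with z = 49.5.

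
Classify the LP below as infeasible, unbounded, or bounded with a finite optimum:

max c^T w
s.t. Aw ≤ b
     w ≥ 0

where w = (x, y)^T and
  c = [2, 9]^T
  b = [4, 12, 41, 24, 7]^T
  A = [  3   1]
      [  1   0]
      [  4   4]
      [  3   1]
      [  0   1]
The point (0, 4) satisfies every constraint, so the LP is feasible; the constraints give x ≤ 12 and y ≤ 7, which with x, y ≥ 0 keep the feasible region inside a bounded box. A feasible, bounded LP attains a finite optimum at a vertex.

Evaluating z = 2x + 9y at each vertex:
  (0, 0): z = 0
  (1.333, 0): z = 2.667
  (0, 4): z = 36

Feasible with finite optimum z* = 36 at (0, 4).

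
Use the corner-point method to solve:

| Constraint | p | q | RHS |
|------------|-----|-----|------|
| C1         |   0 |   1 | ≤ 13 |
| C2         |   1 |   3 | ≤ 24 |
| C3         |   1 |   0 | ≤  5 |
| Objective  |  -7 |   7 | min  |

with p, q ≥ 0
p = 5, q = 0, z = -35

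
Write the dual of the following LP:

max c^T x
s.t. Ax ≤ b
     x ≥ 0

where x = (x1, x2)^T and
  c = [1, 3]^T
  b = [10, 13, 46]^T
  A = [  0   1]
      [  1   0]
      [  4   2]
Minimize: z = 10y1 + 13y2 + 46y3

Subject to:
  C1: -y2 - 4y3 ≤ -1
  C2: -y1 - 2y3 ≤ -3
  y1, y2, y3 ≥ 0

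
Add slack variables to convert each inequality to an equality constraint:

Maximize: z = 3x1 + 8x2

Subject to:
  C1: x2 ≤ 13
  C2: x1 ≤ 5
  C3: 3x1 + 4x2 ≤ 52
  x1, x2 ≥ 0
max z = 3x1 + 8x2

s.t.
  x2 + s1 = 13
  x1 + s2 = 5
  3x1 + 4x2 + s3 = 52
  x1, x2, s1, s2, s3 ≥ 0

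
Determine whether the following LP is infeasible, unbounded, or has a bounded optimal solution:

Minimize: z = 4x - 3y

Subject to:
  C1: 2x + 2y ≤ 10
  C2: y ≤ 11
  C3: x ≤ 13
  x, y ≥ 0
The point (0, 5) satisfies every constraint, so the LP is feasible; the constraints give x ≤ 13 and y ≤ 11, which with x, y ≥ 0 keep the feasible region inside a bounded box. A feasible, bounded LP attains a finite optimum at a vertex.

Evaluating z = 4x - 3y at each vertex:
  (0, 0): z = 0
  (5, 0): z = 20
  (0, 5): z = -15

The LP has an optimal solution: (0, 5) with z = -15.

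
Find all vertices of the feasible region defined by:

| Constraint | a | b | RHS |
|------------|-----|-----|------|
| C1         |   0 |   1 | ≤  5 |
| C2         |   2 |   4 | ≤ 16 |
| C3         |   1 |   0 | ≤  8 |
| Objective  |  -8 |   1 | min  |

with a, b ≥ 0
Each vertex is the intersection of two constraint boundaries that also satisfies all remaining constraints:
  a = 0 and b = 0 → (0, 0)
  2a + 4b = 16 and a = 8 → (8, 0)
  2a + 4b = 16 and a = 0 → (0, 4)

Vertices: (0, 0), (8, 0), (0, 4)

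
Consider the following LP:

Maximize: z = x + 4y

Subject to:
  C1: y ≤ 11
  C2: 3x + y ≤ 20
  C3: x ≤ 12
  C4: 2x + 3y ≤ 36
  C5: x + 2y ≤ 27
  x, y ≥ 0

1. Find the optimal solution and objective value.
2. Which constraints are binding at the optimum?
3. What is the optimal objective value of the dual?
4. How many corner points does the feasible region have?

1. x = 1.5, y = 11, z = 45.5
2. C1, C4
3. 45.5 (by strong duality, equal to the primal optimum)
4. 5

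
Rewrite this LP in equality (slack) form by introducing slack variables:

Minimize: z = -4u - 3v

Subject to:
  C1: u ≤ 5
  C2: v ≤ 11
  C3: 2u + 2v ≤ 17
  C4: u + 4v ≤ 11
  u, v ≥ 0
min z = -4u - 3v

s.t.
  u + s1 = 5
  v + s2 = 11
  2u + 2v + s3 = 17
  u + 4v + s4 = 11
  u, v, s1, s2, s3, s4 ≥ 0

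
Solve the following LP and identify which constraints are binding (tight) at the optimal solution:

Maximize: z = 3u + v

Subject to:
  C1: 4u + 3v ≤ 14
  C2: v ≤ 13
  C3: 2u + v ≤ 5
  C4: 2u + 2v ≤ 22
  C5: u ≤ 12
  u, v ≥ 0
Optimal: u = 2.5, v = 0
Binding: C3, v ≥ 0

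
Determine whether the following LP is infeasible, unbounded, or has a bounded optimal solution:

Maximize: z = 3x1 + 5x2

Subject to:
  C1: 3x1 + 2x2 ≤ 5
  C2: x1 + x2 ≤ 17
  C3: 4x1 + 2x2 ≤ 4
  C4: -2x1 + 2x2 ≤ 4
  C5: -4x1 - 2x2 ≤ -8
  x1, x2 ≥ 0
C3 requires 4x1 + 2x2 ≤ 4, while C5 (-4x1 - 2x2 ≤ -8) is equivalent to 4x1 + 2x2 ≥ 8. Together they would need 8 ≤ 4x1 + 2x2 ≤ 4, which is impossible since 8 > 4. No point satisfies all constraints.

Infeasible — the constraint set is empty.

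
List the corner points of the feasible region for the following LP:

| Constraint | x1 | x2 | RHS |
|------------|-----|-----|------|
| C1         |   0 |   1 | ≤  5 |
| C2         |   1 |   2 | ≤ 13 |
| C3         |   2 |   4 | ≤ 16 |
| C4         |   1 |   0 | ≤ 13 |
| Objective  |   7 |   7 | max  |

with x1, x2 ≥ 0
Each vertex is the intersection of two constraint boundaries that also satisfies all remaining constraints:
  x1 = 0 and x2 = 0 → (0, 0)
  2x1 + 4x2 = 16 and x2 = 0 → (8, 0)
  2x1 + 4x2 = 16 and x1 = 0 → (0, 4)

Vertices: (0, 0), (8, 0), (0, 4)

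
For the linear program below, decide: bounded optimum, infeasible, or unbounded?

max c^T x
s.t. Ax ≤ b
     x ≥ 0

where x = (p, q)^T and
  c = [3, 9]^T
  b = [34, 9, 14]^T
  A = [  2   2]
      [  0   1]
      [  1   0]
The point (8, 9) satisfies every constraint, so the LP is feasible; the constraints give p ≤ 14 and q ≤ 9, which with p, q ≥ 0 keep the feasible region inside a bounded box. A feasible, bounded LP attains a finite optimum at a vertex.

Evaluating z = 3p + 9q at each vertex:
  (0, 0): z = 0
  (14, 0): z = 42
  (14, 3): z = 69
  (8, 9): z = 105
  (0, 9): z = 81

The LP has an optimal solution: (8, 9) with z = 105.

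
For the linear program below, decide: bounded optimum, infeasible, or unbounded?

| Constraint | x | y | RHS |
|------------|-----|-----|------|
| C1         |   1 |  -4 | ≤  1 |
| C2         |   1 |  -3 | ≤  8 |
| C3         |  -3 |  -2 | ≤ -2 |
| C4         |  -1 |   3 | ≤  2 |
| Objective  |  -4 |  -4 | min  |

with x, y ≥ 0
Feasible point: (1, 0) satisfies every constraint, so the LP is feasible.
Direction d = (3, 1): for each constraint row a, a·d ≤ 0 —
  (1)(3) + (-4)(1) = -1 ≤ 0
  (1)(3) + (-3)(1) = 0 ≤ 0
  (-3)(3) + (-2)(1) = -11 ≤ 0
  (-1)(3) + (3)(1) = 0 ≤ 0
and d ≥ 0, so (1, 0) + t·d stays feasible for every t ≥ 0. Along this ray z = -4x - 4y changes by -16 per unit t, so z → −∞.

Unbounded — the objective can decrease without bound over the feasible region.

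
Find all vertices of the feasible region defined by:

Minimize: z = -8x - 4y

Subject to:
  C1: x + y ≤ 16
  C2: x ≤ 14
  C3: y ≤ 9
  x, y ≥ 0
Each vertex is the intersection of two constraint boundaries that also satisfies all remaining constraints:
  x = 0 and y = 0 → (0, 0)
  x = 14 and y = 0 → (14, 0)
  x + y = 16 and x = 14 → (14, 2)
  x + y = 16 and y = 9 → (7, 9)
  y = 9 and x = 0 → (0, 9)

Vertices: (0, 0), (14, 0), (14, 2), (7, 9), (0, 9)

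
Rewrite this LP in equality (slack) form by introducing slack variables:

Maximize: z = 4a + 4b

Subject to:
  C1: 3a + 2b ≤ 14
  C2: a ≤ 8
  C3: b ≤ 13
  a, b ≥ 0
max z = 4a + 4b

s.t.
  3a + 2b + s1 = 14
  a + s2 = 8
  b + s3 = 13
  a, b, s1, s2, s3 ≥ 0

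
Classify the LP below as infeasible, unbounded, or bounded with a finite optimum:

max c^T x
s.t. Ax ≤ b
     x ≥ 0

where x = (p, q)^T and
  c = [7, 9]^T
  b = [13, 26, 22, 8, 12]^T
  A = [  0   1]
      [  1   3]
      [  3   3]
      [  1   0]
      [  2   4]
The point (6, 0) satisfies every constraint, so the LP is feasible; the constraints give p ≤ 8 and q ≤ 13, which with p, q ≥ 0 keep the feasible region inside a bounded box. A feasible, bounded LP attains a finite optimum at a vertex.

Evaluating z = 7p + 9q at each vertex:
  (0, 0): z = 0
  (6, 0): z = 42
  (0, 3): z = 27

Feasible with finite optimum z* = 42 at (6, 0).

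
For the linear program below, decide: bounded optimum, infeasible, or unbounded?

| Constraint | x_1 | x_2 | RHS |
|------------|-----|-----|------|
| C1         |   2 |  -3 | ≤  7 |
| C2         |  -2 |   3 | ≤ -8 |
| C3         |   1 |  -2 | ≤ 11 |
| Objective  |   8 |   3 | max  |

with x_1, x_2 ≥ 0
C1 requires 2x_1 - 3x_2 ≤ 7, while C2 (-2x_1 + 3x_2 ≤ -8) is equivalent to 2x_1 - 3x_2 ≥ 8. Together they would need 8 ≤ 2x_1 - 3x_2 ≤ 7, which is impossible since 8 > 7. No point satisfies all constraints.

The feasible region is empty; the LP is infeasible.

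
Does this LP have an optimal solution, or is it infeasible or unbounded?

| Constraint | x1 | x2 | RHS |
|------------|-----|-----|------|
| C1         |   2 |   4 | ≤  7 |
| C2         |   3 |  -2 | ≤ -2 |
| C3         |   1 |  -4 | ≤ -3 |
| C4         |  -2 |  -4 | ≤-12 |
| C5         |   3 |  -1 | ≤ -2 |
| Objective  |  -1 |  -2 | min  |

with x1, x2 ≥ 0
C1 requires 2x1 + 4x2 ≤ 7, while C4 (-2x1 - 4x2 ≤ -12) is equivalent to 2x1 + 4x2 ≥ 12. Together they would need 12 ≤ 2x1 + 4x2 ≤ 7, which is impossible since 12 > 7. No point satisfies all constraints.

Infeasible: no point satisfies all constraints simultaneously.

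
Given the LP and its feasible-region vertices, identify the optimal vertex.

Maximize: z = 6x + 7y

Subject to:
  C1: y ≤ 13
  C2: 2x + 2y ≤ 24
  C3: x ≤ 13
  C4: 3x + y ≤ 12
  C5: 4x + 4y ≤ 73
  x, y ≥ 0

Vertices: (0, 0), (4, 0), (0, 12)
(0, 12) with z = 84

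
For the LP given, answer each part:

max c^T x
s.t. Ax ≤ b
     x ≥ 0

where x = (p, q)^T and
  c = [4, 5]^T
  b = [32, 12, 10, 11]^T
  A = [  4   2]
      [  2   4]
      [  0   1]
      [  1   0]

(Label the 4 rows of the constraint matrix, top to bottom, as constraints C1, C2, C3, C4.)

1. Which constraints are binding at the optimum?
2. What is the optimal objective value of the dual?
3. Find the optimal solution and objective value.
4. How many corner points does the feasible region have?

1. C2, q ≥ 0
2. 24 (by strong duality, equal to the primal optimum)
3. p = 6, q = 0, z = 24
4. 3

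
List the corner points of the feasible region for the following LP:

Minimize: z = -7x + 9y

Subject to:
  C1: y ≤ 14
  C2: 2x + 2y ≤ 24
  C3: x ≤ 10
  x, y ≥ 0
Each vertex is the intersection of two constraint boundaries that also satisfies all remaining constraints:
  x = 0 and y = 0 → (0, 0)
  x = 10 and y = 0 → (10, 0)
  2x + 2y = 24 and x = 10 → (10, 2)
  2x + 2y = 24 and x = 0 → (0, 12)

Vertices: (0, 0), (10, 0), (10, 2), (0, 12)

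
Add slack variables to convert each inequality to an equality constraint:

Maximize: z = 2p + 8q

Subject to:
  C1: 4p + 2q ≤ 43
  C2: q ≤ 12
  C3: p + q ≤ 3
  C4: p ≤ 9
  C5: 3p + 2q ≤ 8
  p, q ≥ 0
max z = 2p + 8q

s.t.
  4p + 2q + s1 = 43
  q + s2 = 12
  p + q + s3 = 3
  p + s4 = 9
  3p + 2q + s5 = 8
  p, q, s1, s2, s3, s4, s5 ≥ 0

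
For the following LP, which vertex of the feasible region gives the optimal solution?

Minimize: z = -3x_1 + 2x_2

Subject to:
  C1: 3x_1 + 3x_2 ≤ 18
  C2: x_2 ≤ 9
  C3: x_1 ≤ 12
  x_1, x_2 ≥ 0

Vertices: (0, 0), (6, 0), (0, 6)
Evaluating z = -3x_1 + 2x_2 at each vertex:
  (0, 0): z = 0
  (6, 0): z = -18
  (0, 6): z = 12

The smallest value is z = -18, attained at (6, 0).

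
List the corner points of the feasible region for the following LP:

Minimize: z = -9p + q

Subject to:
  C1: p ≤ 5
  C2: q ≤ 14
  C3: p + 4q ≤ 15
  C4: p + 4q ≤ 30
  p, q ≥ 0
Each vertex is the intersection of two constraint boundaries that also satisfies all remaining constraints:
  p = 0 and q = 0 → (0, 0)
  p = 5 and q = 0 → (5, 0)
  p = 5 and p + 4q = 15 → (5, 2.5)
  p + 4q = 15 and p = 0 → (0, 3.75)

Vertices: (0, 0), (5, 0), (5, 2.5), (0, 3.75)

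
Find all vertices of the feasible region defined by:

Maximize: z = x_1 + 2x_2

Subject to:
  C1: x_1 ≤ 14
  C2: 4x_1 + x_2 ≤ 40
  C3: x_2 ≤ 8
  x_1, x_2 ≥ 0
Each vertex is the intersection of two constraint boundaries that also satisfies all remaining constraints:
  x_1 = 0 and x_2 = 0 → (0, 0)
  4x_1 + x_2 = 40 and x_2 = 0 → (10, 0)
  4x_1 + x_2 = 40 and x_2 = 8 → (8, 8)
  x_2 = 8 and x_1 = 0 → (0, 8)

Vertices: (0, 0), (10, 0), (8, 8), (0, 8)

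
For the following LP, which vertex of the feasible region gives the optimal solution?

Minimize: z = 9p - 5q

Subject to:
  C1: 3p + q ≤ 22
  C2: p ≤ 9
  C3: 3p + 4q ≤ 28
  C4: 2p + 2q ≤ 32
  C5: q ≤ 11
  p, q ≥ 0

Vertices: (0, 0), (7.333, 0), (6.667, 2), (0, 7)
(0, 7) with z = -35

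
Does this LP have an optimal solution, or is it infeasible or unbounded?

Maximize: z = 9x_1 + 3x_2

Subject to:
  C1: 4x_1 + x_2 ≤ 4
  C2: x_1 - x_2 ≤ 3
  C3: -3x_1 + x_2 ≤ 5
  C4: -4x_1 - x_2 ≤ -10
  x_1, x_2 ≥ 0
C1 requires 4x_1 + x_2 ≤ 4, while C4 (-4x_1 - x_2 ≤ -10) is equivalent to 4x_1 + x_2 ≥ 10. Together they would need 10 ≤ 4x_1 + x_2 ≤ 4, which is impossible since 10 > 4. No point satisfies all constraints.

Infeasible — the constraint set is empty.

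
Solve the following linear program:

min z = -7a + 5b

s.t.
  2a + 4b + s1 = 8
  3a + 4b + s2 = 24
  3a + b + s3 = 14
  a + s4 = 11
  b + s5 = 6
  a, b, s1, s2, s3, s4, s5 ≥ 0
Each vertex is the intersection of two constraint boundaries that also satisfies all remaining constraints:
  a = 0 and b = 0 → (0, 0)
  2a + 4b = 8 and b = 0 → (4, 0)
  2a + 4b = 8 and a = 0 → (0, 2)

Evaluating z = -7a + 5b at each vertex:
  (0, 0): z = 0
  (4, 0): z = -28
  (0, 2): z = 10

The minimum is at (4, 0) with z = -28.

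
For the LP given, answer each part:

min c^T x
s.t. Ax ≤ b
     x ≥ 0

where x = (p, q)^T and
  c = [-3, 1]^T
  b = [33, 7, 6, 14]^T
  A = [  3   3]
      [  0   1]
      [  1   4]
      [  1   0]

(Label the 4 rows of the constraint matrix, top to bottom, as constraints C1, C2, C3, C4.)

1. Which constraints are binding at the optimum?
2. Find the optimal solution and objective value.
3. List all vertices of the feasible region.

1. C3, q ≥ 0
2. p = 6, q = 0, z = -18
3. (0, 0), (6, 0), (0, 1.5)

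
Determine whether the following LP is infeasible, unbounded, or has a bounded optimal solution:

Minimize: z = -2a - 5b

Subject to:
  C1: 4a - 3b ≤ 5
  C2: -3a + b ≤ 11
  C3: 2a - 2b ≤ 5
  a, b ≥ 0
Feasible point: (0, 0) satisfies every constraint, so the LP is feasible.
Direction d = (3, 4): for each constraint row a, a·d ≤ 0 —
  (4)(3) + (-3)(4) = 0 ≤ 0
  (-3)(3) + (1)(4) = -5 ≤ 0
  (2)(3) + (-2)(4) = -2 ≤ 0
and d ≥ 0, so (0, 0) + t·d stays feasible for every t ≥ 0. Along this ray z = -2a - 5b changes by -26 per unit t, so z → −∞.

The LP is unbounded; z can be made arbitrarily small.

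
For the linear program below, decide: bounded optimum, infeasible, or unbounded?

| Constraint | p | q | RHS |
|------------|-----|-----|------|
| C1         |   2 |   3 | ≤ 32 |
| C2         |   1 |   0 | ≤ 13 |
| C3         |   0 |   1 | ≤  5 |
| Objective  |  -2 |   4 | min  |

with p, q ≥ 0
The point (13, 0) satisfies every constraint, so the LP is feasible; the constraints give p ≤ 13 and q ≤ 5, which with p, q ≥ 0 keep the feasible region inside a bounded box. A feasible, bounded LP attains a finite optimum at a vertex.

Feasible with finite optimum z* = -26 at (13, 0).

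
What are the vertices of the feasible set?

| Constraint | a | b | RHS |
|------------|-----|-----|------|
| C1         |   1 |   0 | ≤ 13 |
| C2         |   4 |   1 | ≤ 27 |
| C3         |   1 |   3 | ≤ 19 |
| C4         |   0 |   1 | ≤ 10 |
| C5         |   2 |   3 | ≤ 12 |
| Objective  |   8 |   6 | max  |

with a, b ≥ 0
Each vertex is the intersection of two constraint boundaries that also satisfies all remaining constraints:
  a = 0 and b = 0 → (0, 0)
  2a + 3b = 12 and b = 0 → (6, 0)
  2a + 3b = 12 and a = 0 → (0, 4)

Vertices: (0, 0), (6, 0), (0, 4)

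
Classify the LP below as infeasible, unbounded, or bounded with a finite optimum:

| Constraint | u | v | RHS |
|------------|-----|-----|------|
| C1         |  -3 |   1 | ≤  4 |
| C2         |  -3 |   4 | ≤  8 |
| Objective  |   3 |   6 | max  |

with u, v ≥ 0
Feasible point: (0, 0) satisfies every constraint, so the LP is feasible.
Direction d = (1, 0): for each constraint row a, a·d ≤ 0 —
  (-3)(1) + (1)(0) = -3 ≤ 0
  (-3)(1) + (4)(0) = -3 ≤ 0
and d ≥ 0, so (0, 0) + t·d stays feasible for every t ≥ 0. Along this ray z = 3u + 6v changes by 3 per unit t, so z → +∞.

The LP is unbounded; z can be made arbitrarily large.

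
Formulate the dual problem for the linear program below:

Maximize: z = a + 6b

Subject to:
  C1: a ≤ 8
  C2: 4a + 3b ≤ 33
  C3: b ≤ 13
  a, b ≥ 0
Minimize: z = 8y1 + 33y2 + 13y3

Subject to:
  C1: -y1 - 4y2 ≤ -1
  C2: -3y2 - y3 ≤ -6
  y1, y2, y3 ≥ 0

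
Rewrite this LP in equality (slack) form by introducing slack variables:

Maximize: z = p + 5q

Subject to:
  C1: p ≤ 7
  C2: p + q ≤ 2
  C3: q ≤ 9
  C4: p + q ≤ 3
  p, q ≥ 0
max z = p + 5q

s.t.
  p + s1 = 7
  p + q + s2 = 2
  q + s3 = 9
  p + q + s4 = 3
  p, q, s1, s2, s3, s4 ≥ 0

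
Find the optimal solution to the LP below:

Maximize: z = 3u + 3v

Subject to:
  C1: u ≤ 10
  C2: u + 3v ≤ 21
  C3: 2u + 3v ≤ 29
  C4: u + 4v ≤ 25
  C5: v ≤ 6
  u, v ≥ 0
Each vertex is the intersection of two constraint boundaries that also satisfies all remaining constraints:
  u = 0 and v = 0 → (0, 0)
  u = 10 and v = 0 → (10, 0)
  u = 10 and 2u + 3v = 29 → (10, 3)
  2u + 3v = 29 and u + 4v = 25 → (8.2, 4.2)
  u + 4v = 25 and v = 6 → (1, 6)
  v = 6 and u = 0 → (0, 6)

Evaluating z = 3u + 3v at each vertex:
  (0, 0): z = 0
  (10, 0): z = 30
  (10, 3): z = 39
  (8.2, 4.2): z = 37.2
  (1, 6): z = 21
  (0, 6): z = 18

The maximum is at (10, 3) with z = 39.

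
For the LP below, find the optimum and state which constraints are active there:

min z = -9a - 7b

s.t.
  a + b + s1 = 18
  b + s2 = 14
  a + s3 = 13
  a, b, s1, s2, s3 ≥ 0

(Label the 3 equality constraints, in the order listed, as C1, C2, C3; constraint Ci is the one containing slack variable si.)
Optimal: a = 13, b = 5
Slack at optimum:
  C1: slack = 0 (binding)
  C2: slack = 9
  C3: slack = 0 (binding)
  a ≥ 0: a = 13
  b ≥ 0: b = 5
Binding constraints: C1, C3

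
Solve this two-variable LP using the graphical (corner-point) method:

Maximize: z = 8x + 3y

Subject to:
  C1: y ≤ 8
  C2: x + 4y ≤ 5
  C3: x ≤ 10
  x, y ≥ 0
Each vertex is the intersection of two constraint boundaries that also satisfies all remaining constraints:
  x = 0 and y = 0 → (0, 0)
  x + 4y = 5 and y = 0 → (5, 0)
  x + 4y = 5 and x = 0 → (0, 1.25)

Evaluating z = 8x + 3y at each vertex:
  (0, 0): z = 0
  (5, 0): z = 40
  (0, 1.25): z = 3.75

The maximum is at (5, 0) with z = 40.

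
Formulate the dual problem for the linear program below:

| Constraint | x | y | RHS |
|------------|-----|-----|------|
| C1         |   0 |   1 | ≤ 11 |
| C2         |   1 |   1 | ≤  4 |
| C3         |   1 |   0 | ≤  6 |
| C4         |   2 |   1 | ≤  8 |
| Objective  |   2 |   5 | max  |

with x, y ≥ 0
Minimize: z = 11y1 + 4y2 + 6y3 + 8y4

Subject to:
  C1: -y2 - y3 - 2y4 ≤ -2
  C2: -y1 - y2 - y4 ≤ -5
  y1, y2, y3, y4 ≥ 0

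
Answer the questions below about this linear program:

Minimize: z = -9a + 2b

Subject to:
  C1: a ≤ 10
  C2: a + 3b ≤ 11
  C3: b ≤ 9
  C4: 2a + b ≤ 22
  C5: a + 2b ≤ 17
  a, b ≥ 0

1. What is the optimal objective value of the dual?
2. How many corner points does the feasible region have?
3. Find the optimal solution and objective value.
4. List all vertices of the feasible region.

1. -90 (by strong duality, equal to the primal optimum)
2. 4
3. a = 10, b = 0, z = -90
4. (0, 0), (10, 0), (10, 0.3333), (0, 3.667)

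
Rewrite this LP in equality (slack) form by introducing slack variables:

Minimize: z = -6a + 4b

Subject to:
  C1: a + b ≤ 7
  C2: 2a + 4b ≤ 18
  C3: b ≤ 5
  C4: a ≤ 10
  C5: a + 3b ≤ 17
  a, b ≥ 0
min z = -6a + 4b

s.t.
  a + b + s1 = 7
  2a + 4b + s2 = 18
  b + s3 = 5
  a + s4 = 10
  a + 3b + s5 = 17
  a, b, s1, s2, s3, s4, s5 ≥ 0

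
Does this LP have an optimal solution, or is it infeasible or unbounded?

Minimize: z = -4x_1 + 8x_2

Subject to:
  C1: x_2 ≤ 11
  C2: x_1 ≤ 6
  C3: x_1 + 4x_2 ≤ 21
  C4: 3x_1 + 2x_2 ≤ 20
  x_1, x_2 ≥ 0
The point (6, 0) satisfies every constraint, so the LP is feasible; the constraints give x_1 ≤ 6 and x_2 ≤ 11, which with x_1, x_2 ≥ 0 keep the feasible region inside a bounded box. A feasible, bounded LP attains a finite optimum at a vertex.

Evaluating z = -4x_1 + 8x_2 at each vertex:
  (0, 0): z = 0
  (6, 0): z = -24
  (6, 1): z = -16
  (3.8, 4.3): z = 19.2
  (0, 5.25): z = 42

Feasible with finite optimum z* = -24 at (6, 0).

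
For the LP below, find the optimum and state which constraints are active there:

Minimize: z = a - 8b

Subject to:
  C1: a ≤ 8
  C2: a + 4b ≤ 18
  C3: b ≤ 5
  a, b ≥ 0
Optimal: a = 0, b = 4.5
Binding: C2, a ≥ 0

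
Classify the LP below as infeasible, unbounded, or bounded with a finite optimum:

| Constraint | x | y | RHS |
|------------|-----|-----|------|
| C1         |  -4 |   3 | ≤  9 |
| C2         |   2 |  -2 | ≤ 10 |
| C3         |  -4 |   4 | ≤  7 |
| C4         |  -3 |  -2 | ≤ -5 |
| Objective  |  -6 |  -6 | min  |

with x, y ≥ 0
Feasible point: (1, 1) satisfies every constraint, so the LP is feasible.
Direction d = (1, 1): for each constraint row a, a·d ≤ 0 —
  (-4)(1) + (3)(1) = -1 ≤ 0
  (2)(1) + (-2)(1) = 0 ≤ 0
  (-4)(1) + (4)(1) = 0 ≤ 0
  (-3)(1) + (-2)(1) = -5 ≤ 0
and d ≥ 0, so (1, 1) + t·d stays feasible for every t ≥ 0. Along this ray z = -6x - 6y changes by -12 per unit t, so z → −∞.

Unbounded: there is a feasible ray along which z → −∞.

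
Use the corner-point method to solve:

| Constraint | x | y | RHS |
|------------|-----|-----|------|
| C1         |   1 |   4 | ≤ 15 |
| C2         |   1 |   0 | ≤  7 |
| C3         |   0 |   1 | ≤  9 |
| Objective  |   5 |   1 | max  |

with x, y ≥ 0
Each vertex is the intersection of two constraint boundaries that also satisfies all remaining constraints:
  x = 0 and y = 0 → (0, 0)
  x = 7 and y = 0 → (7, 0)
  x + 4y = 15 and x = 7 → (7, 2)
  x + 4y = 15 and x = 0 → (0, 3.75)

Evaluating z = 5x + y at each vertex:
  (0, 0): z = 0
  (7, 0): z = 35
  (7, 2): z = 37
  (0, 3.75): z = 3.75

The maximum is at (7, 2) with z = 37.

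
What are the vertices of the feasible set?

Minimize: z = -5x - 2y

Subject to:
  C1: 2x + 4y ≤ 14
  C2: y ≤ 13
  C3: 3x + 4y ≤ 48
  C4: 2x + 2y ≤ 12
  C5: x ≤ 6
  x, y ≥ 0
Each vertex is the intersection of two constraint boundaries that also satisfies all remaining constraints:
  x = 0 and y = 0 → (0, 0)
  2x + 2y = 12 and x = 6 → (6, 0)
  2x + 4y = 14 and 2x + 2y = 12 → (5, 1)
  2x + 4y = 14 and x = 0 → (0, 3.5)

Vertices: (0, 0), (6, 0), (5, 1), (0, 3.5)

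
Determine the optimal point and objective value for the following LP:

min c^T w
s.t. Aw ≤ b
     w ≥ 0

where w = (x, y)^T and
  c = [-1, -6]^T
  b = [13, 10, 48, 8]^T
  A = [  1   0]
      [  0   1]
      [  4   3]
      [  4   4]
Each vertex is the intersection of two constraint boundaries that also satisfies all remaining constraints:
  x = 0 and y = 0 → (0, 0)
  4x + 4y = 8 and y = 0 → (2, 0)
  4x + 4y = 8 and x = 0 → (0, 2)

Evaluating z = -x - 6y at each vertex:
  (0, 0): z = 0
  (2, 0): z = -2
  (0, 2): z = -12

The minimum is at (0, 2) with z = -12.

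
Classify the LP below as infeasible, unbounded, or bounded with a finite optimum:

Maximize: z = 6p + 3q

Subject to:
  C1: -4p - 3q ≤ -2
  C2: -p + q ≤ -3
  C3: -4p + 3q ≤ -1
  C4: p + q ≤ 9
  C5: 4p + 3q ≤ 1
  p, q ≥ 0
C5 requires 4p + 3q ≤ 1, while C1 (-4p - 3q ≤ -2) is equivalent to 4p + 3q ≥ 2. Together they would need 2 ≤ 4p + 3q ≤ 1, which is impossible since 2 > 1. No point satisfies all constraints.

Infeasible — the constraint set is empty.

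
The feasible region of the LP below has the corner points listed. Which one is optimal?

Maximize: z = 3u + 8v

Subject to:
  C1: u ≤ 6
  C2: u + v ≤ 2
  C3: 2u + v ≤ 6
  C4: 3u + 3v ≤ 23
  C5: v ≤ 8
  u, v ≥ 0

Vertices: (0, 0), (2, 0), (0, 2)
(0, 2) with z = 16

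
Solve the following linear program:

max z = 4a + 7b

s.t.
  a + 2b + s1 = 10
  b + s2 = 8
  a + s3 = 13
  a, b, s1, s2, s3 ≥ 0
Each vertex is the intersection of two constraint boundaries that also satisfies all remaining constraints:
  a = 0 and b = 0 → (0, 0)
  a + 2b = 10 and b = 0 → (10, 0)
  a + 2b = 10 and a = 0 → (0, 5)

Evaluating z = 4a + 7b at each vertex:
  (0, 0): z = 0
  (10, 0): z = 40
  (0, 5): z = 35

The maximum is at (10, 0) with z = 40.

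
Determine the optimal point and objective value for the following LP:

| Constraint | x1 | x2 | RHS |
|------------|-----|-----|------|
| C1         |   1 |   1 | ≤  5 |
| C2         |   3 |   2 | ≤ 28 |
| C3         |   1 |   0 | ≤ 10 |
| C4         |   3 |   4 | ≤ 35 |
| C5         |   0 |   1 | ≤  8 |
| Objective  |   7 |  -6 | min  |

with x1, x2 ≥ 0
x1 = 0, x2 = 5, z = -30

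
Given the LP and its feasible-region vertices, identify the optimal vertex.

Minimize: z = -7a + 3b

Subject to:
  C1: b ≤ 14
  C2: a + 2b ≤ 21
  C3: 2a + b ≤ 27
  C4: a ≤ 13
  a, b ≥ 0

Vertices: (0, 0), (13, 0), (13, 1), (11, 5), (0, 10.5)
(13, 0) with z = -91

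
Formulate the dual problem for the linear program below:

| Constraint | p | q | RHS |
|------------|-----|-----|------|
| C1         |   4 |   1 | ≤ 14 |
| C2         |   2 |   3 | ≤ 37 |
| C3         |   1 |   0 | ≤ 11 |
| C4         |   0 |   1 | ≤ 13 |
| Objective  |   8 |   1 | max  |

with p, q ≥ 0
Minimize: z = 14y1 + 37y2 + 11y3 + 13y4

Subject to:
  C1: -4y1 - 2y2 - y3 ≤ -8
  C2: -y1 - 3y2 - y4 ≤ -1
  y1, y2, y3, y4 ≥ 0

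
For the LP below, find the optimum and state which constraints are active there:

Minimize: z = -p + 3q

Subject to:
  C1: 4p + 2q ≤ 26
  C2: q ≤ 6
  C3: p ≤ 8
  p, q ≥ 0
Optimal: p = 6.5, q = 0
Slack at optimum:
  C1: slack = 0 (binding)
  C2: slack = 6
  C3: slack = 1.5
  p ≥ 0: p = 6.5
  q ≥ 0: q = 0 (binding)
Binding constraints: C1, q ≥ 0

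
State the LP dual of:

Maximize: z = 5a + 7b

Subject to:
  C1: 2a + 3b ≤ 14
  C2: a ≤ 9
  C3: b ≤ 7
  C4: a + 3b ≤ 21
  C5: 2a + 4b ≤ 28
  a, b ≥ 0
Minimize: z = 14y1 + 9y2 + 7y3 + 21y4 + 28y5

Subject to:
  C1: -2y1 - y2 - y4 - 2y5 ≤ -5
  C2: -3y1 - y3 - 3y4 - 4y5 ≤ -7
  y1, y2, y3, y4, y5 ≥ 0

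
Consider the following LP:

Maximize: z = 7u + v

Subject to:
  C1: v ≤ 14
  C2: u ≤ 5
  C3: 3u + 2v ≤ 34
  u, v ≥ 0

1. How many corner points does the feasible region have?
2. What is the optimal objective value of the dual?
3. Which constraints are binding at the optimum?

1. 5
2. 44.5 (by strong duality, equal to the primal optimum)
3. C2, C3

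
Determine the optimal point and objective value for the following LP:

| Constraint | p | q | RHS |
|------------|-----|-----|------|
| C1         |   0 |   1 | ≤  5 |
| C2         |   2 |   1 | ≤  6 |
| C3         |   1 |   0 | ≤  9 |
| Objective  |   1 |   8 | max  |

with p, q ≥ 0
Each vertex is the intersection of two constraint boundaries that also satisfies all remaining constraints:
  p = 0 and q = 0 → (0, 0)
  2p + q = 6 and q = 0 → (3, 0)
  q = 5 and 2p + q = 6 → (0.5, 5)
  q = 5 and p = 0 → (0, 5)

Evaluating z = p + 8q at each vertex:
  (0, 0): z = 0
  (3, 0): z = 3
  (0.5, 5): z = 40.5
  (0, 5): z = 40

The maximum is at (0.5, 5) with z = 40.5.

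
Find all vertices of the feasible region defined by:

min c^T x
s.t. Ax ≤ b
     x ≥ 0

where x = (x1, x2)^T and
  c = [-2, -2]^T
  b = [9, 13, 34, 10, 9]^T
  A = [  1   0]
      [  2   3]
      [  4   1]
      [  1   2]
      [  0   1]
Each vertex is the intersection of two constraint boundaries that also satisfies all remaining constraints:
  x1 = 0 and x2 = 0 → (0, 0)
  2x1 + 3x2 = 13 and x2 = 0 → (6.5, 0)
  2x1 + 3x2 = 13 and x1 = 0 → (0, 4.333)

Vertices: (0, 0), (6.5, 0), (0, 4.333)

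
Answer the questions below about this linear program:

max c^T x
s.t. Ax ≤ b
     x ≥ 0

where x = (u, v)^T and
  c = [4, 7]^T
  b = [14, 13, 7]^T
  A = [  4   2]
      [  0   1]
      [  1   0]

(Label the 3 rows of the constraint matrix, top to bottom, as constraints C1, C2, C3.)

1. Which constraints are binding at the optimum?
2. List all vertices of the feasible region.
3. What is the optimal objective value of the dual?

1. C1, u ≥ 0
2. (0, 0), (3.5, 0), (0, 7)
3. 49 (by strong duality, equal to the primal optimum)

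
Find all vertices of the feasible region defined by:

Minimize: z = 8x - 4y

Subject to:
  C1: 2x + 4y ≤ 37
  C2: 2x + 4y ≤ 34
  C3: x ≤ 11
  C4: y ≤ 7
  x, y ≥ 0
Each vertex is the intersection of two constraint boundaries that also satisfies all remaining constraints:
  x = 0 and y = 0 → (0, 0)
  x = 11 and y = 0 → (11, 0)
  2x + 4y = 34 and x = 11 → (11, 3)
  2x + 4y = 34 and y = 7 → (3, 7)
  y = 7 and x = 0 → (0, 7)

Vertices: (0, 0), (11, 0), (11, 3), (3, 7), (0, 7)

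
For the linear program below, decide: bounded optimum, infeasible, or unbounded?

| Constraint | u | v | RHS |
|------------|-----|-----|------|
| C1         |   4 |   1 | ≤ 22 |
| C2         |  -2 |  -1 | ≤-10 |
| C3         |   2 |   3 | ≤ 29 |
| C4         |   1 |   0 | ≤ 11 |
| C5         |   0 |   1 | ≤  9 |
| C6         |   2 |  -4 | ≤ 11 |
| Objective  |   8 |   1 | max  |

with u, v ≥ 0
The point (5.5, 0) satisfies every constraint, so the LP is feasible; the constraints give u ≤ 11 and v ≤ 9, which with u, v ≥ 0 keep the feasible region inside a bounded box. A feasible, bounded LP attains a finite optimum at a vertex.

The LP has an optimal solution: (5.5, 0) with z = 44.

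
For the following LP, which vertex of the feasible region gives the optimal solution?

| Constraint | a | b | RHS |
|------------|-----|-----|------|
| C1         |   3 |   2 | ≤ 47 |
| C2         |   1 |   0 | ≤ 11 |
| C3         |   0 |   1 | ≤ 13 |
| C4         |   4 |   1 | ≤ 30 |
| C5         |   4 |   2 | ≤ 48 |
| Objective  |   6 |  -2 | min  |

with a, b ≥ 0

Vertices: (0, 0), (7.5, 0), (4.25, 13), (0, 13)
Evaluating z = 6a - 2b at each vertex:
  (0, 0): z = 0
  (7.5, 0): z = 45
  (4.25, 13): z = -0.5
  (0, 13): z = -26

The smallest value is z = -26, attained at (0, 13).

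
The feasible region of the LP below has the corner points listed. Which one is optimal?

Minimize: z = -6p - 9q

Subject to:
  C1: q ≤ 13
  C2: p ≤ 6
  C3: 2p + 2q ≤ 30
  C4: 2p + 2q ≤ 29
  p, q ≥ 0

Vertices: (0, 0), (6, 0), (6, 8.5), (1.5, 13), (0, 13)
Evaluating z = -6p - 9q at each vertex:
  (0, 0): z = 0
  (6, 0): z = -36
  (6, 8.5): z = -112.5
  (1.5, 13): z = -126
  (0, 13): z = -117

The smallest value is z = -126, attained at (1.5, 13).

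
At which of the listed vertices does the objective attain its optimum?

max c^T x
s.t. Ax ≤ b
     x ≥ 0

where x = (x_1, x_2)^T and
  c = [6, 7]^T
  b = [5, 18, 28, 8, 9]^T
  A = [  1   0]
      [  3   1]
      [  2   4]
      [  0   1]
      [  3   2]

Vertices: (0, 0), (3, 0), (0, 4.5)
Evaluating z = 6x_1 + 7x_2 at each vertex:
  (0, 0): z = 0
  (3, 0): z = 18
  (0, 4.5): z = 31.5

The largest value is z = 31.5, attained at (0, 4.5).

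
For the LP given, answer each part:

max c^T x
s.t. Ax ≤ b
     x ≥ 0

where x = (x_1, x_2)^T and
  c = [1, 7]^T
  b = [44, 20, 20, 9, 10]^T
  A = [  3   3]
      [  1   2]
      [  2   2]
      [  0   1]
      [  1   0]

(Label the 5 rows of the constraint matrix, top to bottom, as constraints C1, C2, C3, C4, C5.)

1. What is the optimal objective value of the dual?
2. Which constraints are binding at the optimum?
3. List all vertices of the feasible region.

1. 64 (by strong duality, equal to the primal optimum)
2. C3, C4
3. (0, 0), (10, 0), (1, 9), (0, 9)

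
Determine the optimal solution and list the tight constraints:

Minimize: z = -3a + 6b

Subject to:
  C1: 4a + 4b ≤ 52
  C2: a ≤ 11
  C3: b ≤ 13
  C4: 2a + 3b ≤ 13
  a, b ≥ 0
Optimal: a = 6.5, b = 0
Slack at optimum:
  C1: slack = 26
  C2: slack = 4.5
  C3: slack = 13
  C4: slack = 0 (binding)
  a ≥ 0: a = 6.5
  b ≥ 0: b = 0 (binding)
Binding constraints: C4, b ≥ 0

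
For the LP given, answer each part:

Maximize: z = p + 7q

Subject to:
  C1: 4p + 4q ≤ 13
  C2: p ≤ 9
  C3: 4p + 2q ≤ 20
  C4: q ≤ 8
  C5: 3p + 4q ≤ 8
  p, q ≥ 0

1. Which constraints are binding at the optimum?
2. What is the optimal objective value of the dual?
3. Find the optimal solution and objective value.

1. C5, p ≥ 0
2. 14 (by strong duality, equal to the primal optimum)
3. p = 0, q = 2, z = 14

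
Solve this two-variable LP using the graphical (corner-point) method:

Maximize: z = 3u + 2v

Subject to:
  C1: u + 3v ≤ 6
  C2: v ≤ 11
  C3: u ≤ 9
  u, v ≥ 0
u = 6, v = 0, z = 18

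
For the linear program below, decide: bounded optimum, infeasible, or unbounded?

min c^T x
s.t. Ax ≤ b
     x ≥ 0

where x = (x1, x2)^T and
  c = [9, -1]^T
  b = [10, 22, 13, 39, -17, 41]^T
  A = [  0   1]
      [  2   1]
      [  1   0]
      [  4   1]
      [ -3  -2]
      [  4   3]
The point (0, 10) satisfies every constraint, so the LP is feasible; the constraints give x1 ≤ 13 and x2 ≤ 10, which with x1, x2 ≥ 0 keep the feasible region inside a bounded box. A feasible, bounded LP attains a finite optimum at a vertex.

Bounded optimum: z* = -10 at (0, 10).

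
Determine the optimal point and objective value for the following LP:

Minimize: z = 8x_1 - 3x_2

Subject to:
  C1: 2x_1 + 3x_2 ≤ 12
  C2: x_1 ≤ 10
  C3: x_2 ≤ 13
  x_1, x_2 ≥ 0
Each vertex is the intersection of two constraint boundaries that also satisfies all remaining constraints:
  x_1 = 0 and x_2 = 0 → (0, 0)
  2x_1 + 3x_2 = 12 and x_2 = 0 → (6, 0)
  2x_1 + 3x_2 = 12 and x_1 = 0 → (0, 4)

Evaluating z = 8x_1 - 3x_2 at each vertex:
  (0, 0): z = 0
  (6, 0): z = 48
  (0, 4): z = -12

The minimum is at (0, 4) with z = -12.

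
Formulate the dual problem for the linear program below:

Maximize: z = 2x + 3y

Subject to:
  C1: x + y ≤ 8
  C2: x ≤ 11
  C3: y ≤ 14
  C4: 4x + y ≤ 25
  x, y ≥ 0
Minimize: z = 8y1 + 11y2 + 14y3 + 25y4

Subject to:
  C1: -y1 - y2 - 4y4 ≤ -2
  C2: -y1 - y3 - y4 ≤ -3
  y1, y2, y3, y4 ≥ 0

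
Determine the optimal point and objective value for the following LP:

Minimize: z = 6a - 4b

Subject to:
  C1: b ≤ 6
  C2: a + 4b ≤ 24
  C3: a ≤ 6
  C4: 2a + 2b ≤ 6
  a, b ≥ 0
Each vertex is the intersection of two constraint boundaries that also satisfies all remaining constraints:
  a = 0 and b = 0 → (0, 0)
  2a + 2b = 6 and b = 0 → (3, 0)
  2a + 2b = 6 and a = 0 → (0, 3)

Evaluating z = 6a - 4b at each vertex:
  (0, 0): z = 0
  (3, 0): z = 18
  (0, 3): z = -12

The minimum is at (0, 3) with z = -12.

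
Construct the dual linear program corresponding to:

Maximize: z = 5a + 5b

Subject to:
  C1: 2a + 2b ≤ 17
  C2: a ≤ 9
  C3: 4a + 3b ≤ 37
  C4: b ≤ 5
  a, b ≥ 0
Minimize: z = 17y1 + 9y2 + 37y3 + 5y4

Subject to:
  C1: -2y1 - y2 - 4y3 ≤ -5
  C2: -2y1 - 3y3 - y4 ≤ -5
  y1, y2, y3, y4 ≥ 0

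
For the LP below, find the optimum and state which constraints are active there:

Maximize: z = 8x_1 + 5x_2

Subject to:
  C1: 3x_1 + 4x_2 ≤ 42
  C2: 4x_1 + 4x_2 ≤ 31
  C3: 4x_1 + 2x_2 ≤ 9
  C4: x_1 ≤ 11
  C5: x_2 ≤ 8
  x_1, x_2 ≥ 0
Optimal: x_1 = 0, x_2 = 4.5
Binding: C3, x_1 ≥ 0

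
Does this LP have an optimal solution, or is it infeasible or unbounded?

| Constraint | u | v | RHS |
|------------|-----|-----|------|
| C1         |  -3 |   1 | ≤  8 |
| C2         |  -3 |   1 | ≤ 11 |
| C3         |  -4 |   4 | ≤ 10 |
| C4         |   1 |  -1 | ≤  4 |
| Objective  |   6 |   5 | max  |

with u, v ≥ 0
Feasible point: (0, 0) satisfies every constraint, so the LP is feasible.
Direction d = (1, 1): for each constraint row a, a·d ≤ 0 —
  (-3)(1) + (1)(1) = -2 ≤ 0
  (-3)(1) + (1)(1) = -2 ≤ 0
  (-4)(1) + (4)(1) = 0 ≤ 0
  (1)(1) + (-1)(1) = 0 ≤ 0
and d ≥ 0, so (0, 0) + t·d stays feasible for every t ≥ 0. Along this ray z = 6u + 5v changes by 11 per unit t, so z → +∞.

Unbounded — the objective can increase without bound over the feasible region.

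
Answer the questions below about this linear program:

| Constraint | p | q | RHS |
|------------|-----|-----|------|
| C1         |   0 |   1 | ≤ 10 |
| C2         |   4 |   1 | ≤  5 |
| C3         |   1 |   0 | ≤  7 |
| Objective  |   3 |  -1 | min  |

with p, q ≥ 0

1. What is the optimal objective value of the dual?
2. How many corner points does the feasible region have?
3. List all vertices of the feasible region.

1. -5 (by strong duality, equal to the primal optimum)
2. 3
3. (0, 0), (1.25, 0), (0, 5)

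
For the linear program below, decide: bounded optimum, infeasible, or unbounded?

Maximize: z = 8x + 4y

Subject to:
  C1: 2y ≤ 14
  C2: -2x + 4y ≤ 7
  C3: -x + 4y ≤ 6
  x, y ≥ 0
Feasible point: (0, 0) satisfies every constraint, so the LP is feasible.
Direction d = (1, 0): for each constraint row a, a·d ≤ 0 —
  (0)(1) + (2)(0) = 0 ≤ 0
  (-2)(1) + (4)(0) = -2 ≤ 0
  (-1)(1) + (4)(0) = -1 ≤ 0
and d ≥ 0, so (0, 0) + t·d stays feasible for every t ≥ 0. Along this ray z = 8x + 4y changes by 8 per unit t, so z → +∞.

The LP is unbounded; z can be made arbitrarily large.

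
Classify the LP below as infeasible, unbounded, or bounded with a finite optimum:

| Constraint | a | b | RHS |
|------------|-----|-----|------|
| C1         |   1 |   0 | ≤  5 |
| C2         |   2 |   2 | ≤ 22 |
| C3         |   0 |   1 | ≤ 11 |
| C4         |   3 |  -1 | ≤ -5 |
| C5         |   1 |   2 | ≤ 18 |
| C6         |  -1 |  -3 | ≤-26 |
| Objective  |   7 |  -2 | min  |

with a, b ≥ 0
The point (0, 9) satisfies every constraint, so the LP is feasible; the constraints give a ≤ 5 and b ≤ 11, which with a, b ≥ 0 keep the feasible region inside a bounded box. A feasible, bounded LP attains a finite optimum at a vertex.

Evaluating z = 7a - 2b at each vertex:
  (1.1, 8.3): z = -8.9
  (1.143, 8.429): z = -8.857
  (0, 9): z = -18
  (0, 8.667): z = -17.33

Feasible with finite optimum z* = -18 at (0, 9).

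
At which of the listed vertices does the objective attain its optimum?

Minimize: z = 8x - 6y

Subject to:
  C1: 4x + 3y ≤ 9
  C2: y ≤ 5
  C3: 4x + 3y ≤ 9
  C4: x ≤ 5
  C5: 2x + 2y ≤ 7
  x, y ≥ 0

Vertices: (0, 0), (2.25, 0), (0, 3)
Evaluating z = 8x - 6y at each vertex:
  (0, 0): z = 0
  (2.25, 0): z = 18
  (0, 3): z = -18

The smallest value is z = -18, attained at (0, 3).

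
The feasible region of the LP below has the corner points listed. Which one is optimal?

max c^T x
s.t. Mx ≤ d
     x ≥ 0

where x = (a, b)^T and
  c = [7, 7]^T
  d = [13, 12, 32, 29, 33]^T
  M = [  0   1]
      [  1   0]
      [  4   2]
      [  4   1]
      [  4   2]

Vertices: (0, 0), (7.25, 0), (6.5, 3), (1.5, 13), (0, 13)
(1.5, 13) with z = 101.5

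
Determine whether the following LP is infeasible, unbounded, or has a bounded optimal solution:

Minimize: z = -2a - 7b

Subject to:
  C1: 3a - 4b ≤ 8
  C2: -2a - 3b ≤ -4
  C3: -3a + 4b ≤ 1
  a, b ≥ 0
Feasible point: (1, 1) satisfies every constraint, so the LP is feasible.
Direction d = (4, 3): for each constraint row a, a·d ≤ 0 —
  (3)(4) + (-4)(3) = 0 ≤ 0
  (-2)(4) + (-3)(3) = -17 ≤ 0
  (-3)(4) + (4)(3) = 0 ≤ 0
and d ≥ 0, so (1, 1) + t·d stays feasible for every t ≥ 0. Along this ray z = -2a - 7b changes by -29 per unit t, so z → −∞.

The LP is unbounded; z can be made arbitrarily small.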